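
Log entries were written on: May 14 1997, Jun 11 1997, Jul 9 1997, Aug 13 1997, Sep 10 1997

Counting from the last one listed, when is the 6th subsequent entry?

Mar 11 1998

Gaps: 28, 28, 35, 28 days — a mix of 28 and 35. Every date is a Wednesday.
Each is the 2nd Wednesday of its month.
2nd Wednesday of October 1997: Oct 8 1997.
November 1997 — 2nd Wednesday is Nov 12 1997.
2nd Wednesday of December 1997: Dec 10 1997.
2nd Wednesday of January 1998: Jan 14 1998.
February 1998 — 2nd Wednesday is Feb 11 1998.
March 1998 — 2nd Wednesday is Mar 11 1998.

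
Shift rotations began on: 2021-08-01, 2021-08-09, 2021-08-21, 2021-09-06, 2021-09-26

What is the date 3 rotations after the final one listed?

Gaps: 8, 12, 16, 20 days — each gap is 4 larger than the previous one.
Next gap: 24 days. 2021-09-26 + 24 days = 2021-10-20.
Next gap: 28 days. 2021-10-20 + 28 days = 2021-11-17.
Next gap: 32 days. 2021-11-17 + 32 days = 2021-12-19.

2021-12-19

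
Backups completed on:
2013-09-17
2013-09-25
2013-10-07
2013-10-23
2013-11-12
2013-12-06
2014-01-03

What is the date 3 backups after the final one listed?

2014-04-21

Gaps: 8, 12, 16, 20, 24, 28 days — each gap is 4 larger than the previous one.
Next gap: 32 days. 2014-01-03 + 32 days = 2014-02-04.
Next gap: 36 days. 2014-02-04 + 36 days = 2014-03-12.
Next gap: 40 days. 2014-03-12 + 40 days = 2014-04-21.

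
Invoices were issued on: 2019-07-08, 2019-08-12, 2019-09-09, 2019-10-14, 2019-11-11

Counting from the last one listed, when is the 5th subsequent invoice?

2020-04-13

Gaps: 35, 28, 35, 28 days — a mix of 28 and 35. Every date is a Monday.
Each is the 2nd Monday of its month.
December 2019 — 2nd Monday is 2019-12-09.
January 2020 — 2nd Monday is 2020-01-13.
2nd Monday of February 2020: 2020-02-10.
March 2020 — 2nd Monday is 2020-03-09.
April 2020 — 2nd Monday is 2020-04-13.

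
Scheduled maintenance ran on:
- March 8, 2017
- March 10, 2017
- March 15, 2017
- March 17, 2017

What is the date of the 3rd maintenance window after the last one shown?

March 29, 2017

The gap pattern 2, 5, 2 repeats every 2 events.
These are the Wednesdays and Fridays of each week.
Next Wednesday: March 22, 2017.
Next Friday: March 24, 2017.
Next Wednesday: March 29, 2017.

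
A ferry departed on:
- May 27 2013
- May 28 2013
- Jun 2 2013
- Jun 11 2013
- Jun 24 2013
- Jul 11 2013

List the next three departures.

The spacing grows by 4 each time: 1, 5, 9, 13, 17 days.
Next gap: 21 days. Jul 11 2013 + 21 days = Aug 1 2013.
Next gap: 25 days. Aug 1 2013 + 25 days = Aug 26 2013.
Next gap: 29 days. Aug 26 2013 + 29 days = Sep 24 2013.

Aug 1 2013, Aug 26 2013, Sep 24 2013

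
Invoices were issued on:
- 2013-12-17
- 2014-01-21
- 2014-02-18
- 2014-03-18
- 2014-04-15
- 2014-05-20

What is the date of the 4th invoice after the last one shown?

2014-09-16

All dates are Tuesdays, 35, 28, 28, 28, 35 days apart.
Specifically, the 3rd Tuesday of each month.
3rd Tuesday of June 2014: 2014-06-17.
July 2014 — 3rd Tuesday is 2014-07-15.
August 2014 — 3rd Tuesday is 2014-08-19.
3rd Tuesday of September 2014: 2014-09-16.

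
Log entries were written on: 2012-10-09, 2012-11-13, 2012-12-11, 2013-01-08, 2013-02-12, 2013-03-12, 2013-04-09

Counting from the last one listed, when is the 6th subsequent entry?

2013-10-08

These are Tuesdays at 28- or 35-day spacing (35, 28, 28, 35, 28, 28).
The pattern: 2nd Tuesday of the month.
May 2013 — 2nd Tuesday is 2013-05-14.
2nd Tuesday of June 2013: 2013-06-11.
July 2013 — 2nd Tuesday is 2013-07-09.
2nd Tuesday of August 2013: 2013-08-13.
2nd Tuesday of September 2013: 2013-09-10.
October 2013 — 2nd Tuesday is 2013-10-08.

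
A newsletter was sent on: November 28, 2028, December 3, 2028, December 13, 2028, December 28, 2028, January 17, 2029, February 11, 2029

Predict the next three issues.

March 13, 2029; April 17, 2029; May 27, 2029

Intervals are 5, 10, 15, 20, 25 days — an arithmetic progression with common difference 5.
Next gap: 30 days. February 11, 2029 + 30 days = March 13, 2029.
Next gap: 35 days. March 13, 2029 + 35 days = April 17, 2029.
Next gap: 40 days. April 17, 2029 + 40 days = May 27, 2029.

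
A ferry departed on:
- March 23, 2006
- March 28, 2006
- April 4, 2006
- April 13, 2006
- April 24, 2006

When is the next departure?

May 7, 2006

Intervals are 5, 7, 9, 11 days — an arithmetic progression with common difference 2.
Next gap: 13 days. April 24, 2006 + 13 days = May 7, 2006.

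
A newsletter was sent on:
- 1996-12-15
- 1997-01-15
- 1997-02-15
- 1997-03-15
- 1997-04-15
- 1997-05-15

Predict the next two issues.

1997-06-15, 1997-07-15

The day-of-month is always 15 (31, 31, 28, 31, 30 days between events).
So this recurs on the 15th of each month.
Next: June 1997 → 1997-06-15.
Next: July 1997 → 1997-07-15.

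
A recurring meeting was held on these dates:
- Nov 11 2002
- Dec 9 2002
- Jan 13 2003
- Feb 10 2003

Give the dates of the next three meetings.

Mar 10 2003, Apr 14 2003, May 12 2003

All dates are Mondays, 28, 35, 28 days apart.
Specifically, the 2nd Monday of each month.
March 2003 — 2nd Monday is Mar 10 2003.
2nd Monday of April 2003: Apr 14 2003.
May 2003 — 2nd Monday is May 12 2003.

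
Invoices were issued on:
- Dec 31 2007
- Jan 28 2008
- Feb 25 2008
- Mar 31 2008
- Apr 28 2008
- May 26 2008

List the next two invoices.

These are Mondays with 28, 28, 35, 28, 28-day gaps.
Each is the final Monday of its month — Dec 31 2007 is past the 28th, so '4th Monday' doesn't fit.
Last Monday of June 2008: Jun 30 2008.
July 2008 ends with Monday Jul 28 2008.

Jun 30 2008, Jul 28 2008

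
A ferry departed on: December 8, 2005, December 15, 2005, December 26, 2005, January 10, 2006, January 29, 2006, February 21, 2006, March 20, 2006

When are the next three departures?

April 20, 2006; May 25, 2006; July 3, 2006

Intervals are 7, 11, 15, 19, 23, 27 days — an arithmetic progression with common difference 4.
Next gap: 31 days. March 20, 2006 + 31 days = April 20, 2006.
Next gap: 35 days. April 20, 2006 + 35 days = May 25, 2006.
Next gap: 39 days. May 25, 2006 + 39 days = July 3, 2006.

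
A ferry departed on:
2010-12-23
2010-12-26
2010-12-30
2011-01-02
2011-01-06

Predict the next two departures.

Every event lands on a Thursday or Sunday (gaps cycle 3, 4, 3, 4).
So the schedule is: every Thursday and Sunday.
The following Sunday is 2011-01-09.
Next Thursday: 2011-01-13.

2011-01-09, 2011-01-13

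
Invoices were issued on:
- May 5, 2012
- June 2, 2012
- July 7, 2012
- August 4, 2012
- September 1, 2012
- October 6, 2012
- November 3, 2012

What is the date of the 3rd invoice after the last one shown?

February 2, 2013

Gaps: 28, 35, 28, 28, 35, 28 days — a mix of 28 and 35. Every date is a Saturday.
Each is the 1st Saturday of its month.
December 2012 — 1st Saturday is December 1, 2012.
1st Saturday of January 2013: January 5, 2013.
1st Saturday of February 2013: February 2, 2013.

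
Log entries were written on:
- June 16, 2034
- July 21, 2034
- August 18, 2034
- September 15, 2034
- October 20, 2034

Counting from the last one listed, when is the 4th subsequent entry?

February 16, 2035

All dates are Fridays, 35, 28, 28, 35 days apart.
Specifically, the 3rd Friday of each month.
November 2034 — 3rd Friday is November 17, 2034.
3rd Friday of December 2034: December 15, 2034.
January 2035 — 3rd Friday is January 19, 2035.
3rd Friday of February 2035: February 16, 2035.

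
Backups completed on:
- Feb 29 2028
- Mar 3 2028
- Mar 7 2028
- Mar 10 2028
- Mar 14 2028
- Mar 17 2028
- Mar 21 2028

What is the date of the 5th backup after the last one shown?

Apr 7 2028

Every event lands on a Tuesday or Friday (gaps cycle 3, 4, 3, 4, 3, 4).
So the schedule is: every Tuesday and Friday.
Next Friday: Mar 24 2028.
Next Tuesday: Mar 28 2028.
Next Friday: Mar 31 2028.
The following Tuesday is Apr 4 2028.
The following Friday is Apr 7 2028.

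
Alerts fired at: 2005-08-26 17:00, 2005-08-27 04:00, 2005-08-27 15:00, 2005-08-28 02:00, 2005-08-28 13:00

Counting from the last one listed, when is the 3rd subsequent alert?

2005-08-29 22:00

The interval is a steady 11 hours (11, 11, 11, 11).
2005-08-28 13:00 + 11 h = 2005-08-29 00:00.
2005-08-29 00:00 + 11 h = 2005-08-29 11:00.
2005-08-29 11:00 + 11 h = 2005-08-29 22:00.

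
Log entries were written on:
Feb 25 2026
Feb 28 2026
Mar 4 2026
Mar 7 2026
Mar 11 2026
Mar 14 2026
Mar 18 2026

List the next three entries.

Every event lands on a Wednesday or Saturday (gaps cycle 3, 4, 3, 4, 3, 4).
So the schedule is: every Wednesday and Saturday.
The following Saturday is Mar 21 2026.
The following Wednesday is Mar 25 2026.
The following Saturday is Mar 28 2026.

Mar 21 2026, Mar 25 2026, Mar 28 2026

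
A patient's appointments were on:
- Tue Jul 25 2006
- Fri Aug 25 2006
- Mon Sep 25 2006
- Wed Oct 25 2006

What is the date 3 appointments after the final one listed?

Gaps: 31, 31, 30 days — not constant. Every event is on the 25th of the month.
Pattern: the 25th of each month.
November 2006: Sat Nov 25 2006.
Next: December 2006 → Mon Dec 25 2006.
Next: January 2007 → Thu Jan 25 2007.

Thu Jan 25 2007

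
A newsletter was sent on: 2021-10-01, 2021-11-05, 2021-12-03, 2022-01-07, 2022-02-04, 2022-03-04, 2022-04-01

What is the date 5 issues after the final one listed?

2022-09-02

All dates are Fridays, 35, 28, 35, 28, 28, 28 days apart.
Specifically, the 1st Friday of each month.
May 2022 — 1st Friday is 2022-05-06.
June 2022 — 1st Friday is 2022-06-03.
1st Friday of July 2022: 2022-07-01.
August 2022 — 1st Friday is 2022-08-05.
1st Friday of September 2022: 2022-09-02.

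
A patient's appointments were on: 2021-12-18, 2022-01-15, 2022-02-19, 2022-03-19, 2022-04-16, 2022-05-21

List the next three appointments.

2022-06-18, 2022-07-16, 2022-08-20

These are Saturdays at 28- or 35-day spacing (28, 35, 28, 28, 35).
The pattern: 3rd Saturday of the month.
3rd Saturday of June 2022: 2022-06-18.
3rd Saturday of July 2022: 2022-07-16.
August 2022 — 3rd Saturday is 2022-08-20.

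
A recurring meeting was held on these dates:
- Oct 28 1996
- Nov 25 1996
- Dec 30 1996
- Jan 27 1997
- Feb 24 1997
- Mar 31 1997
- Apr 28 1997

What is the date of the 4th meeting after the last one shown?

Aug 25 1997

Every date is a Monday; gaps 28, 35, 28, 28, 35, 28 days.
Each is the last Monday of its month (at least one falls on the 29th or later, ruling out '4th Monday').
May 1997 ends with Monday May 26 1997.
Last Monday of June 1997: Jun 30 1997.
July 1997 ends with Monday Jul 28 1997.
Last Monday of August 1997: Aug 25 1997.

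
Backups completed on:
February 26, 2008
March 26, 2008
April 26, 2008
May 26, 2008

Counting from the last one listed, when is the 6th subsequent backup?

Gaps: 29, 31, 30 days — not constant. Every event is on the 26th of the month.
Pattern: the 26th of each month.
June 2008: June 26, 2008.
Next: July 2008 → July 26, 2008.
August 2008: August 26, 2008.
Next: September 2008 → September 26, 2008.
October 2008: October 26, 2008.
November 2008: November 26, 2008.

November 26, 2008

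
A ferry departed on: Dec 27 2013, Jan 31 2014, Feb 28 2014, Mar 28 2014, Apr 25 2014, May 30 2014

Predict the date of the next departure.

Jun 27 2014

Every date is a Friday; gaps 35, 28, 28, 28, 35 days.
Each is the last Friday of its month (at least one falls on the 29th or later, ruling out '4th Friday').
June 2014 ends with Friday Jun 27 2014.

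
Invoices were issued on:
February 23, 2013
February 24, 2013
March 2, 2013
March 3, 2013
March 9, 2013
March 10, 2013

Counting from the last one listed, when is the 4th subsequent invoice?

March 24, 2013

Gaps: 1, 6, 1, 6, 1 days — not constant, but cyclic with period 2.
The events fall on every Saturday and Sunday.
Next Saturday: March 16, 2013.
Next Sunday: March 17, 2013.
Next Saturday: March 23, 2013.
Next Sunday: March 24, 2013.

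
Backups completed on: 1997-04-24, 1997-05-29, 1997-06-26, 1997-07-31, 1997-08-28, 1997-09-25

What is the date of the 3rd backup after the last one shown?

Every date is a Thursday; gaps 35, 28, 35, 28, 28 days.
Each is the last Thursday of its month (at least one falls on the 29th or later, ruling out '4th Thursday').
October 1997 ends with Thursday 1997-10-30.
Last Thursday of November 1997: 1997-11-27.
Last Thursday of December 1997: 1997-12-25.

1997-12-25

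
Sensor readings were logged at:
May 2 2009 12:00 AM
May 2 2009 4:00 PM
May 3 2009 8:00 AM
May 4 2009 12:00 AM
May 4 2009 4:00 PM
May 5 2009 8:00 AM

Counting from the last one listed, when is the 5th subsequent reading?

May 8 2009 4:00 PM

Gaps: 16, 16, 16, 16, 16 hours — each event is 16 hours after the previous one.
May 5 2009 8:00 AM + 16 h = May 6 2009 12:00 AM.
May 6 2009 12:00 AM + 16 h = May 6 2009 4:00 PM.
May 6 2009 4:00 PM + 16 h = May 7 2009 8:00 AM.
May 7 2009 8:00 AM + 16 h = May 8 2009 12:00 AM.
May 8 2009 12:00 AM + 16 h = May 8 2009 4:00 PM.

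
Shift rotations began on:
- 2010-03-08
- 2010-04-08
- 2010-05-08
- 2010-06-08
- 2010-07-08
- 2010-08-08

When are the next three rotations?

2010-09-08, 2010-10-08, 2010-11-08

Gaps: 31, 30, 31, 30, 31 days — not constant. Every event is on the 8th of the month.
Pattern: the 8th of each month.
Next: September 2010 → 2010-09-08.
October 2010: 2010-10-08.
Next: November 2010 → 2010-11-08.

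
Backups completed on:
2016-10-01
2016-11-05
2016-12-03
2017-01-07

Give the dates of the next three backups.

2017-02-04, 2017-03-04, 2017-04-01

Gaps: 35, 28, 35 days — a mix of 28 and 35. Every date is a Saturday.
Each is the 1st Saturday of its month.
February 2017 — 1st Saturday is 2017-02-04.
1st Saturday of March 2017: 2017-03-04.
April 2017 — 1st Saturday is 2017-04-01.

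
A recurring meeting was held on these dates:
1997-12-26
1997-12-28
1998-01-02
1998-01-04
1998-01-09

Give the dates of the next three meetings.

Every event lands on a Friday or Sunday (gaps cycle 2, 5, 2, 5).
So the schedule is: every Friday and Sunday.
Next Sunday: 1998-01-11.
The following Friday is 1998-01-16.
The following Sunday is 1998-01-18.

1998-01-11, 1998-01-16, 1998-01-18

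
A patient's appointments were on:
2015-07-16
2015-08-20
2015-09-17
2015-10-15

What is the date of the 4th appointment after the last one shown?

These are Thursdays at 28- or 35-day spacing (35, 28, 28).
The pattern: 3rd Thursday of the month.
November 2015 — 3rd Thursday is 2015-11-19.
December 2015 — 3rd Thursday is 2015-12-17.
January 2016 — 3rd Thursday is 2016-01-21.
February 2016 — 3rd Thursday is 2016-02-18.

2016-02-18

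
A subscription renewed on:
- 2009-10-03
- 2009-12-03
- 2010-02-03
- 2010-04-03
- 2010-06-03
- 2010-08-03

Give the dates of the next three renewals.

Each date is the 3rd; the gaps (61, 62, 59, 61, 61) track the month lengths.
The rule is the 3rd of every 2 months.
October 2010: 2010-10-03.
December 2010: 2010-12-03.
Next: February 2011 → 2011-02-03.

2010-10-03, 2010-12-03, 2011-02-03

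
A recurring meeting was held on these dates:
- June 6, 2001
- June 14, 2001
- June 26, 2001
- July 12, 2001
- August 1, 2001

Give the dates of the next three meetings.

August 25, 2001; September 22, 2001; October 24, 2001

Gaps: 8, 12, 16, 20 days — each gap is 4 larger than the previous one.
Next gap: 24 days. August 1, 2001 + 24 days = August 25, 2001.
Next gap: 28 days. August 25, 2001 + 28 days = September 22, 2001.
Next gap: 32 days. September 22, 2001 + 32 days = October 24, 2001.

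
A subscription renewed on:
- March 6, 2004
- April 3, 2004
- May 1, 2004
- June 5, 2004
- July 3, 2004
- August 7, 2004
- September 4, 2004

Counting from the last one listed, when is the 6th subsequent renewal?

These are Saturdays at 28- or 35-day spacing (28, 28, 35, 28, 35, 28).
The pattern: 1st Saturday of the month.
1st Saturday of October 2004: October 2, 2004.
November 2004 — 1st Saturday is November 6, 2004.
December 2004 — 1st Saturday is December 4, 2004.
January 2005 — 1st Saturday is January 1, 2005.
1st Saturday of February 2005: February 5, 2005.
March 2005 — 1st Saturday is March 5, 2005.

March 5, 2005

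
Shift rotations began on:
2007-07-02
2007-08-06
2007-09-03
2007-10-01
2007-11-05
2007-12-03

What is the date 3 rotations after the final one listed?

2008-03-03

All dates are Mondays, 35, 28, 28, 35, 28 days apart.
Specifically, the 1st Monday of each month.
January 2008 — 1st Monday is 2008-01-07.
1st Monday of February 2008: 2008-02-04.
March 2008 — 1st Monday is 2008-03-03.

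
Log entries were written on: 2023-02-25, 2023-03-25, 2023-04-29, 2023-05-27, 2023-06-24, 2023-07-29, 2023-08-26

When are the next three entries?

These are Saturdays with 28, 35, 28, 28, 35, 28-day gaps.
Each is the final Saturday of its month — 2023-04-29 is past the 28th, so '4th Saturday' doesn't fit.
Last Saturday of September 2023: 2023-09-30.
October 2023 ends with Saturday 2023-10-28.
November 2023 ends with Saturday 2023-11-25.

2023-09-30, 2023-10-28, 2023-11-25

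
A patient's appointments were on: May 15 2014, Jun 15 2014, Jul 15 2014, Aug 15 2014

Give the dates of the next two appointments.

Each date is the 15th; the gaps (31, 30, 31) track the month lengths.
The rule is the 15th of each month.
September 2014: Sep 15 2014.
Next: October 2014 → Oct 15 2014.

Sep 15 2014, Oct 15 2014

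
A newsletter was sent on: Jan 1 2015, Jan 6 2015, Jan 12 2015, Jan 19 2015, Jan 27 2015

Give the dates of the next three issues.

The spacing grows by 1 each time: 5, 6, 7, 8 days.
Next gap: 9 days. Jan 27 2015 + 9 days = Feb 5 2015.
Next gap: 10 days. Feb 5 2015 + 10 days = Feb 15 2015.
Next gap: 11 days. Feb 15 2015 + 11 days = Feb 26 2015.

Feb 5 2015, Feb 15 2015, Feb 26 2015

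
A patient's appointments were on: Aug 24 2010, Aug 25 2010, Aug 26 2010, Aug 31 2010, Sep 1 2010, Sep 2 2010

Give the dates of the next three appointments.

The gap pattern 1, 1, 5, 1, 1 repeats every 3 events.
These are the Tuesdays, Wednesdays and Thursdays of each week.
Next Tuesday: Sep 7 2010.
Next Wednesday: Sep 8 2010.
The following Thursday is Sep 9 2010.

Sep 7 2010, Sep 8 2010, Sep 9 2010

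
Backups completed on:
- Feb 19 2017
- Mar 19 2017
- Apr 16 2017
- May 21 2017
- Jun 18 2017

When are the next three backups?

These are Sundays at 28- or 35-day spacing (28, 28, 35, 28).
The pattern: 3rd Sunday of the month.
3rd Sunday of July 2017: Jul 16 2017.
3rd Sunday of August 2017: Aug 20 2017.
September 2017 — 3rd Sunday is Sep 17 2017.

Jul 16 2017, Aug 20 2017, Sep 17 2017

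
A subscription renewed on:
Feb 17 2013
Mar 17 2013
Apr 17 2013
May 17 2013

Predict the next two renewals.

Gaps: 28, 31, 30 days — not constant. Every event is on the 17th of the month.
Pattern: the 17th of each month.
Next: June 2013 → Jun 17 2013.
Next: July 2013 → Jul 17 2013.

Jun 17 2013, Jul 17 2013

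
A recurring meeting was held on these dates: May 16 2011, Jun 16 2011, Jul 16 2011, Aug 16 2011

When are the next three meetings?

The day-of-month is always 16 (31, 30, 31 days between events).
So this recurs on the 16th of each month.
Next: September 2011 → Sep 16 2011.
October 2011: Oct 16 2011.
Next: November 2011 → Nov 16 2011.

Sep 16 2011, Oct 16 2011, Nov 16 2011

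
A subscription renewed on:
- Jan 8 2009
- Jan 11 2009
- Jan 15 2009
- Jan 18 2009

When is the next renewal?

Every event lands on a Thursday or Sunday (gaps cycle 3, 4, 3).
So the schedule is: every Thursday and Sunday.
The following Thursday is Jan 22 2009.

Jan 22 2009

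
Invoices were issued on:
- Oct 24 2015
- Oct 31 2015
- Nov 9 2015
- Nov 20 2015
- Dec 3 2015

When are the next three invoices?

Dec 18 2015, Jan 4 2016, Jan 23 2016

The spacing grows by 2 each time: 7, 9, 11, 13 days.
Next gap: 15 days. Dec 3 2015 + 15 days = Dec 18 2015.
Next gap: 17 days. Dec 18 2015 + 17 days = Jan 4 2016.
Next gap: 19 days. Jan 4 2016 + 19 days = Jan 23 2016.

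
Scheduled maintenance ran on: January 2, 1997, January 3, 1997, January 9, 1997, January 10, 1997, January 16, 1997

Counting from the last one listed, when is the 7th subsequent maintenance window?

February 7, 1997

Every event lands on a Thursday or Friday (gaps cycle 1, 6, 1, 6).
So the schedule is: every Thursday and Friday.
Next Friday: January 17, 1997.
Next Thursday: January 23, 1997.
Next Friday: January 24, 1997.
Next Thursday: January 30, 1997.
The following Friday is January 31, 1997.
The following Thursday is February 6, 1997.
Next Friday: February 7, 1997.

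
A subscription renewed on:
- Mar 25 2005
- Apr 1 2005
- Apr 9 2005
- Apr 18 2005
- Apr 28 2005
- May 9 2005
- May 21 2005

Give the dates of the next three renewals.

Jun 3 2005, Jun 17 2005, Jul 2 2005

The spacing grows by 1 each time: 7, 8, 9, 10, 11, 12 days.
Next gap: 13 days. May 21 2005 + 13 days = Jun 3 2005.
Next gap: 14 days. Jun 3 2005 + 14 days = Jun 17 2005.
Next gap: 15 days. Jun 17 2005 + 15 days = Jul 2 2005.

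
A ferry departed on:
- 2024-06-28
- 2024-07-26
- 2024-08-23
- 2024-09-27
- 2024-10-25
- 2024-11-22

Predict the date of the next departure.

These are Fridays at 28- or 35-day spacing (28, 28, 35, 28, 28).
The pattern: 4th Friday of the month.
December 2024 — 4th Friday is 2024-12-27.

2024-12-27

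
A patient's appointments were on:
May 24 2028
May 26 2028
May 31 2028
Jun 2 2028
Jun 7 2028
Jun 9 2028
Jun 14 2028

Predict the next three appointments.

Jun 16 2028, Jun 21 2028, Jun 23 2028

Every event lands on a Wednesday or Friday (gaps cycle 2, 5, 2, 5, 2, 5).
So the schedule is: every Wednesday and Friday.
Next Friday: Jun 16 2028.
Next Wednesday: Jun 21 2028.
Next Friday: Jun 23 2028.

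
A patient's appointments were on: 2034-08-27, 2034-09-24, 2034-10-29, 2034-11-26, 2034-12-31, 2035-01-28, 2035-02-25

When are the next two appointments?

These are Sundays with 28, 35, 28, 35, 28, 28-day gaps.
Each is the final Sunday of its month — 2034-10-29 is past the 28th, so '4th Sunday' doesn't fit.
Last Sunday of March 2035: 2035-03-25.
April 2035 ends with Sunday 2035-04-29.

2035-03-25, 2035-04-29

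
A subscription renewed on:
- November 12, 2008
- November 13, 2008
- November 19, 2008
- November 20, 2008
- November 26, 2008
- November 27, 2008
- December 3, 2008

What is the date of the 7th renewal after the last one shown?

Gaps: 1, 6, 1, 6, 1, 6 days — not constant, but cyclic with period 2.
The events fall on every Wednesday and Thursday.
The following Thursday is December 4, 2008.
Next Wednesday: December 10, 2008.
The following Thursday is December 11, 2008.
The following Wednesday is December 17, 2008.
Next Thursday: December 18, 2008.
Next Wednesday: December 24, 2008.
The following Thursday is December 25, 2008.

December 25, 2008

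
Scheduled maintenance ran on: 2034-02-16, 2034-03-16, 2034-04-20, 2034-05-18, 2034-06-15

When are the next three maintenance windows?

Gaps: 28, 35, 28, 28 days — a mix of 28 and 35. Every date is a Thursday.
Each is the 3rd Thursday of its month.
3rd Thursday of July 2034: 2034-07-20.
August 2034 — 3rd Thursday is 2034-08-17.
September 2034 — 3rd Thursday is 2034-09-21.

2034-07-20, 2034-08-17, 2034-09-21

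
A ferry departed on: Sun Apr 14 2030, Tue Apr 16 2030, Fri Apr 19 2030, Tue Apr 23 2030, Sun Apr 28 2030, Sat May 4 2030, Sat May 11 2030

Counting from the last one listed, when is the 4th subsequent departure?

The spacing grows by 1 each time: 2, 3, 4, 5, 6, 7 days.
Next gap: 8 days. Sat May 11 2030 + 8 days = Sun May 19 2030.
Next gap: 9 days. Sun May 19 2030 + 9 days = Tue May 28 2030.
Next gap: 10 days. Tue May 28 2030 + 10 days = Fri Jun 7 2030.
Next gap: 11 days. Fri Jun 7 2030 + 11 days = Tue Jun 18 2030.

Tue Jun 18 2030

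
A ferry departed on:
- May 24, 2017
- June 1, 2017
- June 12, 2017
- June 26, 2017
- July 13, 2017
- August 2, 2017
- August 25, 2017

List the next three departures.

September 20, 2017; October 19, 2017; November 20, 2017

The spacing grows by 3 each time: 8, 11, 14, 17, 20, 23 days.
Next gap: 26 days. August 25, 2017 + 26 days = September 20, 2017.
Next gap: 29 days. September 20, 2017 + 29 days = October 19, 2017.
Next gap: 32 days. October 19, 2017 + 32 days = November 20, 2017.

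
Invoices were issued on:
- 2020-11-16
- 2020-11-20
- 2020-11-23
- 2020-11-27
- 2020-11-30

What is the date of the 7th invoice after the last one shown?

Gaps: 4, 3, 4, 3 days — not constant, but cyclic with period 2.
The events fall on every Monday and Friday.
The following Friday is 2020-12-04.
Next Monday: 2020-12-07.
Next Friday: 2020-12-11.
The following Monday is 2020-12-14.
The following Friday is 2020-12-18.
The following Monday is 2020-12-21.
The following Friday is 2020-12-25.

2020-12-25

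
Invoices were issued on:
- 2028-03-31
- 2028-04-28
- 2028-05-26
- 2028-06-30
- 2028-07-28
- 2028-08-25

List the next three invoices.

Every date is a Friday; gaps 28, 28, 35, 28, 28 days.
Each is the last Friday of its month (at least one falls on the 29th or later, ruling out '4th Friday').
Last Friday of September 2028: 2028-09-29.
October 2028 ends with Friday 2028-10-27.
November 2028 ends with Friday 2028-11-24.

2028-09-29, 2028-10-27, 2028-11-24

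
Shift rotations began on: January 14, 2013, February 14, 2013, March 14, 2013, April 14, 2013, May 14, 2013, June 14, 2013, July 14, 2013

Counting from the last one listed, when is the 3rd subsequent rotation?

October 14, 2013

Each date is the 14th; the gaps (31, 28, 31, 30, 31, 30) track the month lengths.
The rule is the 14th of each month.
August 2013: August 14, 2013.
Next: September 2013 → September 14, 2013.
October 2013: October 14, 2013.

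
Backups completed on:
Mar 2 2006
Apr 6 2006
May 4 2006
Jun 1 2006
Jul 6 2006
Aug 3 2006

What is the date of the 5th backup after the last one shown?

Jan 4 2007

Gaps: 35, 28, 28, 35, 28 days — a mix of 28 and 35. Every date is a Thursday.
Each is the 1st Thursday of its month.
1st Thursday of September 2006: Sep 7 2006.
October 2006 — 1st Thursday is Oct 5 2006.
November 2006 — 1st Thursday is Nov 2 2006.
1st Thursday of December 2006: Dec 7 2006.
January 2007 — 1st Thursday is Jan 4 2007.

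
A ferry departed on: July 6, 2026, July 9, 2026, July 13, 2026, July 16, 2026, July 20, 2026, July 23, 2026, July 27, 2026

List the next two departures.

Gaps: 3, 4, 3, 4, 3, 4 days — not constant, but cyclic with period 2.
The events fall on every Monday and Thursday.
Next Thursday: July 30, 2026.
Next Monday: August 3, 2026.

July 30, 2026; August 3, 2026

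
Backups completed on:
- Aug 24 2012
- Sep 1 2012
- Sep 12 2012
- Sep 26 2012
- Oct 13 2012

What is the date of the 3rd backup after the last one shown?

The spacing grows by 3 each time: 8, 11, 14, 17 days.
Next gap: 20 days. Oct 13 2012 + 20 days = Nov 2 2012.
Next gap: 23 days. Nov 2 2012 + 23 days = Nov 25 2012.
Next gap: 26 days. Nov 25 2012 + 26 days = Dec 21 2012.

Dec 21 2012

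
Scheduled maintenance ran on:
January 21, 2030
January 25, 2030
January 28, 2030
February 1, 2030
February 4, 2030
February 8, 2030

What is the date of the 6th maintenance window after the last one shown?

Every event lands on a Monday or Friday (gaps cycle 4, 3, 4, 3, 4).
So the schedule is: every Monday and Friday.
The following Monday is February 11, 2030.
The following Friday is February 15, 2030.
The following Monday is February 18, 2030.
Next Friday: February 22, 2030.
The following Monday is February 25, 2030.
The following Friday is March 1, 2030.

March 1, 2030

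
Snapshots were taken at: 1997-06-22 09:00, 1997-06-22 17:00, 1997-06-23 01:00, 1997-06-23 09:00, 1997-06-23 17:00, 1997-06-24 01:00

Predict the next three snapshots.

1997-06-24 09:00, 1997-06-24 17:00, 1997-06-25 01:00

Gaps: 8, 8, 8, 8, 8 hours — each event is 8 hours after the previous one.
1997-06-24 01:00 + 8 h = 1997-06-24 09:00.
1997-06-24 09:00 + 8 h = 1997-06-24 17:00.
1997-06-24 17:00 + 8 h = 1997-06-25 01:00.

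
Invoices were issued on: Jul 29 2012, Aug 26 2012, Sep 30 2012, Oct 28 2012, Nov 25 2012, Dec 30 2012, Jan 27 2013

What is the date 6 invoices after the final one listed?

Jul 28 2013

All Sundays; the gaps (28, 35, 28, 28, 35, 28) vary with month length.
This is the last Sunday of each month.
Last Sunday of February 2013: Feb 24 2013.
March 2013 ends with Sunday Mar 31 2013.
April 2013 ends with Sunday Apr 28 2013.
Last Sunday of May 2013: May 26 2013.
June 2013 ends with Sunday Jun 30 2013.
Last Sunday of July 2013: Jul 28 2013.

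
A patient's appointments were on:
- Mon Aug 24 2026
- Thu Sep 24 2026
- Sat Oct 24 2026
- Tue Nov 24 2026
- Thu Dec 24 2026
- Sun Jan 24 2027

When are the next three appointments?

The day-of-month is always 24 (31, 30, 31, 30, 31 days between events).
So this recurs on the 24th of each month.
Next: February 2027 → Wed Feb 24 2027.
March 2027: Wed Mar 24 2027.
Next: April 2027 → Sat Apr 24 2027.

Wed Feb 24 2027, Wed Mar 24 2027, Sat Apr 24 2027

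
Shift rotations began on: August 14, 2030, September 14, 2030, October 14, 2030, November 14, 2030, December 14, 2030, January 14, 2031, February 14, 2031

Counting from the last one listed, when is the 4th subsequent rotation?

June 14, 2031

Each date is the 14th; the gaps (31, 30, 31, 30, 31, 31) track the month lengths.
The rule is the 14th of each month.
March 2031: March 14, 2031.
April 2031: April 14, 2031.
May 2031: May 14, 2031.
June 2031: June 14, 2031.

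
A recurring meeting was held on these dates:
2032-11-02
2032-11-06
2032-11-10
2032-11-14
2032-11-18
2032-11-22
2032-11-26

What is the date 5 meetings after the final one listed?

2032-12-16

Every event comes 4 days after the last (4, 4, 4, 4, 4, 4).
2032-11-26 + 4 days = 2032-11-30.
2032-11-30 + 4 days = 2032-12-04.
2032-12-04 + 4 days = 2032-12-08.
2032-12-08 + 4 days = 2032-12-12.
2032-12-12 + 4 days = 2032-12-16.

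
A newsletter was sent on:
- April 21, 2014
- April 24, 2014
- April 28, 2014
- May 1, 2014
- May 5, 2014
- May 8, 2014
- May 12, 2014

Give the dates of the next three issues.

May 15, 2014; May 19, 2014; May 22, 2014

Every event lands on a Monday or Thursday (gaps cycle 3, 4, 3, 4, 3, 4).
So the schedule is: every Monday and Thursday.
The following Thursday is May 15, 2014.
Next Monday: May 19, 2014.
Next Thursday: May 22, 2014.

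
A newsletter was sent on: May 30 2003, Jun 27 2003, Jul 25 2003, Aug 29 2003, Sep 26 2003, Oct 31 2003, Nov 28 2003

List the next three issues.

Dec 26 2003, Jan 30 2004, Feb 27 2004

All Fridays; the gaps (28, 28, 35, 28, 35, 28) vary with month length.
This is the last Friday of each month.
Last Friday of December 2003: Dec 26 2003.
January 2004 ends with Friday Jan 30 2004.
Last Friday of February 2004: Feb 27 2004.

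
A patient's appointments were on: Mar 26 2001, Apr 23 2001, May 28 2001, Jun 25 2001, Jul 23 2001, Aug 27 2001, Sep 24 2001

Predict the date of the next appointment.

Oct 22 2001

Gaps: 28, 35, 28, 28, 35, 28 days — a mix of 28 and 35. Every date is a Monday.
Each is the 4th Monday of its month.
4th Monday of October 2001: Oct 22 2001.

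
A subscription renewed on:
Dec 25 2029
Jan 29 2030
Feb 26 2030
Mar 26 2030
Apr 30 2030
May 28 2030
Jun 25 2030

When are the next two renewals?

Every date is a Tuesday; gaps 35, 28, 28, 35, 28, 28 days.
Each is the last Tuesday of its month (at least one falls on the 29th or later, ruling out '4th Tuesday').
Last Tuesday of July 2030: Jul 30 2030.
August 2030 ends with Tuesday Aug 27 2030.

Jul 30 2030, Aug 27 2030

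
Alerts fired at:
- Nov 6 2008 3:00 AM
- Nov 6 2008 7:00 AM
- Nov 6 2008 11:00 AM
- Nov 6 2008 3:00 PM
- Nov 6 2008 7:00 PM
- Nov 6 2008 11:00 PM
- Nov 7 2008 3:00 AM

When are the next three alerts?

Spacing: 4, 4, 4, 4, 4, 4 h — constant 4 h.
Nov 7 2008 3:00 AM + 4 h = Nov 7 2008 7:00 AM.
Nov 7 2008 7:00 AM + 4 h = Nov 7 2008 11:00 AM.
Nov 7 2008 11:00 AM + 4 h = Nov 7 2008 3:00 PM.

Nov 7 2008 7:00 AM, Nov 7 2008 11:00 AM, Nov 7 2008 3:00 PM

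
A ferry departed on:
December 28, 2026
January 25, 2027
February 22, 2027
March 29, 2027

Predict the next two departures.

Every date is a Monday; gaps 28, 28, 35 days.
Each is the last Monday of its month (at least one falls on the 29th or later, ruling out '4th Monday').
Last Monday of April 2027: April 26, 2027.
May 2027 ends with Monday May 31, 2027.

April 26, 2027; May 31, 2027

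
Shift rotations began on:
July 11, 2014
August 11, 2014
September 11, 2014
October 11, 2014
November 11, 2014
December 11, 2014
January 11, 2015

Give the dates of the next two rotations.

February 11, 2015; March 11, 2015

Each date is the 11th; the gaps (31, 31, 30, 31, 30, 31) track the month lengths.
The rule is the 11th of each month.
Next: February 2015 → February 11, 2015.
Next: March 2015 → March 11, 2015.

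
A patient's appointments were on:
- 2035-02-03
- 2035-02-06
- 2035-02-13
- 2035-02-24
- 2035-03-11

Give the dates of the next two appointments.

Gaps: 3, 7, 11, 15 days — each gap is 4 larger than the previous one.
Next gap: 19 days. 2035-03-11 + 19 days = 2035-03-30.
Next gap: 23 days. 2035-03-30 + 23 days = 2035-04-22.

2035-03-30, 2035-04-22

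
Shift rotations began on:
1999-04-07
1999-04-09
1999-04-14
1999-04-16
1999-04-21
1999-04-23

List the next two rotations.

1999-04-28, 1999-04-30

Every event lands on a Wednesday or Friday (gaps cycle 2, 5, 2, 5, 2).
So the schedule is: every Wednesday and Friday.
Next Wednesday: 1999-04-28.
Next Friday: 1999-04-30.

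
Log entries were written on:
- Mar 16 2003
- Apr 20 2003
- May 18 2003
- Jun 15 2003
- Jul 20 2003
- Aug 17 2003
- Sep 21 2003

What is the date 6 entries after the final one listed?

These are Sundays at 28- or 35-day spacing (35, 28, 28, 35, 28, 35).
The pattern: 3rd Sunday of the month.
October 2003 — 3rd Sunday is Oct 19 2003.
November 2003 — 3rd Sunday is Nov 16 2003.
December 2003 — 3rd Sunday is Dec 21 2003.
January 2004 — 3rd Sunday is Jan 18 2004.
February 2004 — 3rd Sunday is Feb 15 2004.
3rd Sunday of March 2004: Mar 21 2004.

Mar 21 2004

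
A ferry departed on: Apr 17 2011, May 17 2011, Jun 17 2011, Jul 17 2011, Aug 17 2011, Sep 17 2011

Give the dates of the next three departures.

The day-of-month is always 17 (30, 31, 30, 31, 31 days between events).
So this recurs on the 17th of each month.
October 2011: Oct 17 2011.
November 2011: Nov 17 2011.
December 2011: Dec 17 2011.

Oct 17 2011, Nov 17 2011, Dec 17 2011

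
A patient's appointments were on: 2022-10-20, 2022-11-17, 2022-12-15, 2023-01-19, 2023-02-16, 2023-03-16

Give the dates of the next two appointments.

Gaps: 28, 28, 35, 28, 28 days — a mix of 28 and 35. Every date is a Thursday.
Each is the 3rd Thursday of its month.
3rd Thursday of April 2023: 2023-04-20.
3rd Thursday of May 2023: 2023-05-18.

2023-04-20, 2023-05-18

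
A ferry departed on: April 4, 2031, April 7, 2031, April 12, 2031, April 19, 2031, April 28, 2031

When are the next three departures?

The spacing grows by 2 each time: 3, 5, 7, 9 days.
Next gap: 11 days. April 28, 2031 + 11 days = May 9, 2031.
Next gap: 13 days. May 9, 2031 + 13 days = May 22, 2031.
Next gap: 15 days. May 22, 2031 + 15 days = June 6, 2031.

May 9, 2031; May 22, 2031; June 6, 2031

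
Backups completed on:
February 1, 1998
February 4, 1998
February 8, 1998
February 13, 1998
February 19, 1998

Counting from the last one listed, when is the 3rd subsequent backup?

March 15, 1998

The spacing grows by 1 each time: 3, 4, 5, 6 days.
Next gap: 7 days. February 19, 1998 + 7 days = February 26, 1998.
Next gap: 8 days. February 26, 1998 + 8 days = March 6, 1998.
Next gap: 9 days. March 6, 1998 + 9 days = March 15, 1998.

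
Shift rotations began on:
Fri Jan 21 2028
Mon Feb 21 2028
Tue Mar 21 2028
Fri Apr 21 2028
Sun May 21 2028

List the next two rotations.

Wed Jun 21 2028, Fri Jul 21 2028

The day-of-month is always 21 (31, 29, 31, 30 days between events).
So this recurs on the 21st of each month.
Next: June 2028 → Wed Jun 21 2028.
Next: July 2028 → Fri Jul 21 2028.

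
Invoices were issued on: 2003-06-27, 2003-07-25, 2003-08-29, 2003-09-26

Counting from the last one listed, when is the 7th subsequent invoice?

2004-04-30

Every date is a Friday; gaps 28, 35, 28 days.
Each is the last Friday of its month (at least one falls on the 29th or later, ruling out '4th Friday').
Last Friday of October 2003: 2003-10-31.
November 2003 ends with Friday 2003-11-28.
Last Friday of December 2003: 2003-12-26.
January 2004 ends with Friday 2004-01-30.
Last Friday of February 2004: 2004-02-27.
Last Friday of March 2004: 2004-03-26.
April 2004 ends with Friday 2004-04-30.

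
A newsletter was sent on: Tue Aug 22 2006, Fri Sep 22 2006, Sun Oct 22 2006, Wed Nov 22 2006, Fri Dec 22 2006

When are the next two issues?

Mon Jan 22 2007, Thu Feb 22 2007

Gaps: 31, 30, 31, 30 days — not constant. Every event is on the 22nd of the month.
Pattern: the 22nd of each month.
January 2007: Mon Jan 22 2007.
February 2007: Thu Feb 22 2007.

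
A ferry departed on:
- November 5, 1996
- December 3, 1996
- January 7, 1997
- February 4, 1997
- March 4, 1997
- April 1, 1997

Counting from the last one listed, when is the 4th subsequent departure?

August 5, 1997

All dates are Tuesdays, 28, 35, 28, 28, 28 days apart.
Specifically, the 1st Tuesday of each month.
1st Tuesday of May 1997: May 6, 1997.
1st Tuesday of June 1997: June 3, 1997.
July 1997 — 1st Tuesday is July 1, 1997.
1st Tuesday of August 1997: August 5, 1997.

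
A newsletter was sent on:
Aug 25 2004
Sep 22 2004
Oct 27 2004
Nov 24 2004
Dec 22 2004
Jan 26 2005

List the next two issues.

Feb 23 2005, Mar 23 2005

All dates are Wednesdays, 28, 35, 28, 28, 35 days apart.
Specifically, the 4th Wednesday of each month.
4th Wednesday of February 2005: Feb 23 2005.
March 2005 — 4th Wednesday is Mar 23 2005.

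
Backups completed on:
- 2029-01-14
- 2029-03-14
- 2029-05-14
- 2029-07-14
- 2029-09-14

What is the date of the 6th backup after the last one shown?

Gaps: 59, 61, 61, 62 days — not constant. Every event is on the 14th of the month.
Pattern: the 14th of every 2 months.
Next: November 2029 → 2029-11-14.
Next: January 2030 → 2030-01-14.
Next: March 2030 → 2030-03-14.
Next: May 2030 → 2030-05-14.
Next: July 2030 → 2030-07-14.
Next: September 2030 → 2030-09-14.

2030-09-14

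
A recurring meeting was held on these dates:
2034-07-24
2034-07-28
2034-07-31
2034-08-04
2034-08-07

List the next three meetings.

2034-08-11, 2034-08-14, 2034-08-18

The gap pattern 4, 3, 4, 3 repeats every 2 events.
These are the Mondays and Fridays of each week.
The following Friday is 2034-08-11.
Next Monday: 2034-08-14.
The following Friday is 2034-08-18.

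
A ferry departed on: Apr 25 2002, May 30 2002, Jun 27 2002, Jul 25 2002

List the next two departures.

Aug 29 2002, Sep 26 2002

These are Thursdays with 35, 28, 28-day gaps.
Each is the final Thursday of its month — May 30 2002 is past the 28th, so '4th Thursday' doesn't fit.
Last Thursday of August 2002: Aug 29 2002.
September 2002 ends with Thursday Sep 26 2002.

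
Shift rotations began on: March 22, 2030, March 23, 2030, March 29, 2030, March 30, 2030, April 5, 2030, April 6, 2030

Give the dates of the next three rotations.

The gap pattern 1, 6, 1, 6, 1 repeats every 2 events.
These are the Fridays and Saturdays of each week.
The following Friday is April 12, 2030.
The following Saturday is April 13, 2030.
Next Friday: April 19, 2030.

April 12, 2030; April 13, 2030; April 19, 2030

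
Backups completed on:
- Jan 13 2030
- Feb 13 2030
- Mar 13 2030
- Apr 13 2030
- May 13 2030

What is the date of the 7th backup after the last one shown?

Each date is the 13th; the gaps (31, 28, 31, 30) track the month lengths.
The rule is the 13th of each month.
June 2030: Jun 13 2030.
July 2030: Jul 13 2030.
August 2030: Aug 13 2030.
Next: September 2030 → Sep 13 2030.
Next: October 2030 → Oct 13 2030.
November 2030: Nov 13 2030.
Next: December 2030 → Dec 13 2030.

Dec 13 2030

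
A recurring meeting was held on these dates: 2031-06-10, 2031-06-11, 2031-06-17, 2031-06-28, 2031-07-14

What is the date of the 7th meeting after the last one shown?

2032-03-22

Intervals are 1, 6, 11, 16 days — an arithmetic progression with common difference 5.
Next gap: 21 days. 2031-07-14 + 21 days = 2031-08-04.
Next gap: 26 days. 2031-08-04 + 26 days = 2031-08-30.
Next gap: 31 days. 2031-08-30 + 31 days = 2031-09-30.
Next gap: 36 days. 2031-09-30 + 36 days = 2031-11-05.
Next gap: 41 days. 2031-11-05 + 41 days = 2031-12-16.
Next gap: 46 days. 2031-12-16 + 46 days = 2032-01-31.
Next gap: 51 days. 2032-01-31 + 51 days = 2032-03-22.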